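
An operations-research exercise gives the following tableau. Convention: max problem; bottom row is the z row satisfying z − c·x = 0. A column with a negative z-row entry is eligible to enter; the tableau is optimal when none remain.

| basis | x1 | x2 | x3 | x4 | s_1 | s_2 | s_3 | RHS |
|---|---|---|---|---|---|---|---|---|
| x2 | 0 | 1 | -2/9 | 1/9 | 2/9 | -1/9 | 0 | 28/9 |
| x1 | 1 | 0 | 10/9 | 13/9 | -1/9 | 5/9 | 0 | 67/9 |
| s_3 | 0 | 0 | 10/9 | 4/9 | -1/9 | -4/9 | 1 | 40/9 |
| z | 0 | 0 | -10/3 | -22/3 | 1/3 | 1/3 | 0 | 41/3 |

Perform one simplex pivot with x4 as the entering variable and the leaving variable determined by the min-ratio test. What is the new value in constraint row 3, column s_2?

Ratio test on column x4 — row 1: (28/9)/(1/9) = 28; row 2: (67/9)/(13/9) = 67/13; row 3: (40/9)/(4/9) = 10. Minimum is 67/13 at row 2 (x1 leaves); pivot element 13/9.
Divide row 2 by 13/9; eliminate column x4 from the other rows.
Row 3 update in column s_2: -4/9 − (4/9)·(5/13) = -8/13.

-8/13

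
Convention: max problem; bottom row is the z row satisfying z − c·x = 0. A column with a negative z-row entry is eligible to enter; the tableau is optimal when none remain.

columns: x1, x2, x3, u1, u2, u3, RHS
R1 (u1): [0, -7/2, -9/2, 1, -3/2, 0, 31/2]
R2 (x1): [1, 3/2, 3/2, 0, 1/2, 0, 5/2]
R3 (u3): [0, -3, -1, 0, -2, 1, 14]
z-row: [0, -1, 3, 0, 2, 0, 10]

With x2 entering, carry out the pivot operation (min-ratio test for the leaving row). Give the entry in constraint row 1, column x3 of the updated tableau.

-1

Ratio test on column x2 — row 1: entry -7/2 ≤ 0; row 2: (5/2)/(3/2) = 5/3; row 3: entry -3 ≤ 0. Minimum is 5/3 at row 2 (x1 leaves); pivot element 3/2.
Divide row 2 by 3/2; eliminate column x2 from the other rows.
Row 1 update in column x3: -9/2 − (-7/2)·1 = -1.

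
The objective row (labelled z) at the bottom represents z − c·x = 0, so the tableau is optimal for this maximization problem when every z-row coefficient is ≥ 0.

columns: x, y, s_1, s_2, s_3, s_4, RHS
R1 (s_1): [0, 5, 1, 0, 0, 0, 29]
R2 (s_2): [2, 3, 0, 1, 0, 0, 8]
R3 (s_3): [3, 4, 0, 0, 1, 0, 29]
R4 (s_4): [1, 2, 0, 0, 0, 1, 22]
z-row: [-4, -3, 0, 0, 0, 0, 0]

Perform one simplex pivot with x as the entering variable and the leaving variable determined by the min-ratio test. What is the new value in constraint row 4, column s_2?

Ratio test on column x — row 1: entry 0 ≤ 0; row 2: 8/2 = 4; row 3: 29/3 = 29/3; row 4: 22/1 = 22. Minimum is 4 at row 2 (s_2 leaves); pivot element 2.
Divide row 2 by 2; eliminate column x from the other rows.
Row 4 update in column s_2: 0 − 1·(1/2) = -1/2.

-1/2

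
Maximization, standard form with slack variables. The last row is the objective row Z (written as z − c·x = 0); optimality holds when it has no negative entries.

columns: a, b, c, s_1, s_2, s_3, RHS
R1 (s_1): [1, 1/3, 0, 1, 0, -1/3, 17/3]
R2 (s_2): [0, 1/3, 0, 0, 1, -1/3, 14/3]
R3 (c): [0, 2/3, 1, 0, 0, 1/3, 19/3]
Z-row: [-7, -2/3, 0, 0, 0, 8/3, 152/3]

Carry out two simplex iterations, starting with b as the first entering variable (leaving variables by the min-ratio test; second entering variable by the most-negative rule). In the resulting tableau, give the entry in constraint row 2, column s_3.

-1/2

Ratio test on column b — row 1: (17/3)/(1/3) = 17; row 2: (14/3)/(1/3) = 14; row 3: (19/3)/(2/3) = 19/2. Minimum is 19/2 at row 3 (c leaves); pivot element 2/3.
Divide row 3 by 2/3; eliminate column b from the other rows.
Second iteration: most negative Z-row entry is -7 in column a, so a enters.
Ratio test on column a — row 1: (5/2)/1 = 5/2; row 2: entry 0 ≤ 0; row 3: entry 0 ≤ 0. Minimum is 5/2 at row 1 (s_1 leaves); pivot element 1.
Divide row 1 by 1; eliminate column a from the other rows.
After both pivots, the entry at constraint row 2, column s_3 is -1/2.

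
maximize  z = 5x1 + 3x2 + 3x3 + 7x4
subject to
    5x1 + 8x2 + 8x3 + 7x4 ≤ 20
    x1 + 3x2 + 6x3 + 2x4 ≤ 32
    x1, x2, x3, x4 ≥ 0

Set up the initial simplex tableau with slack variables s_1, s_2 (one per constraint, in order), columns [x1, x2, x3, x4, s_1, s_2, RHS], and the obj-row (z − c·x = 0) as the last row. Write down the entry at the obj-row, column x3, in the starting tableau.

-3

The obj-row carries the negated objective coefficients: the x3 entry is -3.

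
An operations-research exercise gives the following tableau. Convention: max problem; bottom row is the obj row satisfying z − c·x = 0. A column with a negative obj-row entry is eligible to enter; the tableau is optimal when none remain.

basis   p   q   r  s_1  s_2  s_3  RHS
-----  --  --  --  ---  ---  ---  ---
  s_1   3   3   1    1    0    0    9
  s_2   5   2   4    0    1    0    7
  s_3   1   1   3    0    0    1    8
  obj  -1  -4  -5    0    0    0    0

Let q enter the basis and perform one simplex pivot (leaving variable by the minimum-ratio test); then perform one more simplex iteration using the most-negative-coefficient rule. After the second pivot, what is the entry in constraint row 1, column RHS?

Ratio test on column q — row 1: 9/3 = 3; row 2: 7/2 = 7/2; row 3: 8/1 = 8. Minimum is 3 at row 1 (s_1 leaves); pivot element 3.
Divide row 1 by 3; eliminate column q from the other rows.
Second iteration: most negative obj-row entry is -11/3 in column r, so r enters.
Ratio test on column r — row 1: 3/(1/3) = 9; row 2: 1/(10/3) = 3/10; row 3: 5/(8/3) = 15/8. Minimum is 3/10 at row 2 (s_2 leaves); pivot element 10/3.
Divide row 2 by 10/3; eliminate column r from the other rows.
After both pivots, the entry at constraint row 1, column RHS is 29/10.

29/10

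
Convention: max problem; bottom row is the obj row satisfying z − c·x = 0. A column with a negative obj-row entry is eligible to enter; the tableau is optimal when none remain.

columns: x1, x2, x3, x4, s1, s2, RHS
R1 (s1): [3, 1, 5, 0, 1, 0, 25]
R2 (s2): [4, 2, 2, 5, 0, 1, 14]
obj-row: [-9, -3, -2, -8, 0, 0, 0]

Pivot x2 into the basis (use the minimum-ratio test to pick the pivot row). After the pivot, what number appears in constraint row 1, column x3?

4

Ratio test on column x2 — row 1: 25/1 = 25; row 2: 14/2 = 7. Minimum is 7 at row 2 (s2 leaves); pivot element 2.
Divide row 2 by 2; eliminate column x2 from the other rows.
Row 1 update in column x3: 5 − 1·1 = 4.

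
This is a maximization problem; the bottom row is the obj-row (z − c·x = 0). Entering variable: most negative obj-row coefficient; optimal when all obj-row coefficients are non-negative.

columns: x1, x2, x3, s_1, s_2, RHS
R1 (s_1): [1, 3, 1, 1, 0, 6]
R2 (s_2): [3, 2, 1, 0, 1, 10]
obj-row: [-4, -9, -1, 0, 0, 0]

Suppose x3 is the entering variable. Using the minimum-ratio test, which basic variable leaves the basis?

Column x3 entries and ratios — s_1: 6/1 = 6; s_2: 10/1 = 10.
Smallest ratio is 6 in the row of s_1, so s_1 leaves.

s_1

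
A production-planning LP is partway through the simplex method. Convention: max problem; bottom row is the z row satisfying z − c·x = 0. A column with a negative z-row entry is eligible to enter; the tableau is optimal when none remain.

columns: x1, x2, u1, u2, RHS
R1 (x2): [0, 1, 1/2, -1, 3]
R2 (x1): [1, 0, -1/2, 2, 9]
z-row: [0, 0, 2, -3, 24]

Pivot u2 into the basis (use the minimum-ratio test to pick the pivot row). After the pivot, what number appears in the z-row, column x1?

Ratio test on column u2 — row 1: entry -1 ≤ 0; row 2: 9/2 = 9/2. Minimum is 9/2 at row 2 (x1 leaves); pivot element 2.
Divide row 2 by 2; eliminate column u2 from the other rows.
z-row update in column x1: 0 − (-3)·(1/2) = 3/2.

3/2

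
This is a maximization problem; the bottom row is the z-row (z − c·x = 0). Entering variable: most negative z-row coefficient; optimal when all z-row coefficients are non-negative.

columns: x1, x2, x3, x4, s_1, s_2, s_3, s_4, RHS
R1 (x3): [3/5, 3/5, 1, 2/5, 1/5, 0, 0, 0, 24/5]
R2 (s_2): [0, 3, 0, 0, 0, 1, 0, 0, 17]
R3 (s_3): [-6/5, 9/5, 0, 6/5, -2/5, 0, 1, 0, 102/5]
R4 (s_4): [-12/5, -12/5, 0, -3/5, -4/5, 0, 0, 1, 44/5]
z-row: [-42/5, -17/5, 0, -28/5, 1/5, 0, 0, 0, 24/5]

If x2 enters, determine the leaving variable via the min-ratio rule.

s_2

Column x2 entries and ratios — x3: (24/5)/(3/5) = 8; s_2: 17/3 = 17/3; s_3: (102/5)/(9/5) = 34/3; s_4: -12/5 ≤ 0, skip.
Smallest ratio is 17/3 in the row of s_2, so s_2 leaves.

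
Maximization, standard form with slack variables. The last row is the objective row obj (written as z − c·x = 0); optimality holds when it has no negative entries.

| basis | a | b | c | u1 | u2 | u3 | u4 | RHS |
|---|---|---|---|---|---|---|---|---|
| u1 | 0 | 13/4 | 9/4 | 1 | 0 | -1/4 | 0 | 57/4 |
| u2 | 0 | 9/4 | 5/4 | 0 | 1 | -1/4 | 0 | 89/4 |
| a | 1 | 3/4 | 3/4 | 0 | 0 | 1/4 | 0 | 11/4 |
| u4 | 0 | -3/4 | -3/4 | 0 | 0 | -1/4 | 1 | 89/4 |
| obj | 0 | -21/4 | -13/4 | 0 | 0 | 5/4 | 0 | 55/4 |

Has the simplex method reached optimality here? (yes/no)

The obj-row has a negative entry -21/4 in column b, so it is not optimal.

no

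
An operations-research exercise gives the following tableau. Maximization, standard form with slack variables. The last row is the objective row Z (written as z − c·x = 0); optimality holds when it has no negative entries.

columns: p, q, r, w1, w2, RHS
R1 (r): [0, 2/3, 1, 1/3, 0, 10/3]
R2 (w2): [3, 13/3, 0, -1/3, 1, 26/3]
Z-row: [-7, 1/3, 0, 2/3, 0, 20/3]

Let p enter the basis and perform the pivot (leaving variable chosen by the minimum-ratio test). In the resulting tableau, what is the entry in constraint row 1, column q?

2/3

Ratio test on column p — row 1: entry 0 ≤ 0; row 2: (26/3)/3 = 26/9. Minimum is 26/9 at row 2 (w2 leaves); pivot element 3.
Divide row 2 by 3; eliminate column p from the other rows.
Row 1 update in column q: 2/3 − 0·(13/9) = 2/3.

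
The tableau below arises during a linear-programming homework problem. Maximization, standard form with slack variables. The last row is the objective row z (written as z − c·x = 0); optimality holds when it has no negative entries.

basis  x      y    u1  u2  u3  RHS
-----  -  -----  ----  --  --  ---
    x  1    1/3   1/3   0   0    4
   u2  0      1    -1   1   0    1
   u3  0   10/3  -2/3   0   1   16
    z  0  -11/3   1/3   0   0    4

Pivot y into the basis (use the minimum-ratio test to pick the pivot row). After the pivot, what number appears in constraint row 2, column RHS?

1

Ratio test on column y — row 1: 4/(1/3) = 12; row 2: 1/1 = 1; row 3: 16/(10/3) = 24/5. Minimum is 1 at row 2 (u2 leaves); pivot element 1.
Divide row 2 by 1; eliminate column y from the other rows.
In the new row 2, the RHS entry is the old entry divided by the pivot: 1/1 = 1.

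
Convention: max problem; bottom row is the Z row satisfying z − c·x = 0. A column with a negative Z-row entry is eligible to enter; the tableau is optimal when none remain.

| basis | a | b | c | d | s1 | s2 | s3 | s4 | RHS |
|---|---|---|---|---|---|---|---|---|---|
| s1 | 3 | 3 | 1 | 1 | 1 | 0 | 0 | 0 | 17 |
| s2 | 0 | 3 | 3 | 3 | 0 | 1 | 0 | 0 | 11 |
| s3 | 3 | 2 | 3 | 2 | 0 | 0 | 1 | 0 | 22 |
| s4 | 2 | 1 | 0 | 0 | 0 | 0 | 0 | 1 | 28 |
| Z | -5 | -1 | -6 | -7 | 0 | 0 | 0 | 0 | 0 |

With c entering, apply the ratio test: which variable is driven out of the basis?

s2

Column c entries and ratios — s1: 17/1 = 17; s2: 11/3 = 11/3; s3: 22/3 = 22/3; s4: 0 ≤ 0, skip.
Smallest ratio is 11/3 in the row of s2, so s2 leaves.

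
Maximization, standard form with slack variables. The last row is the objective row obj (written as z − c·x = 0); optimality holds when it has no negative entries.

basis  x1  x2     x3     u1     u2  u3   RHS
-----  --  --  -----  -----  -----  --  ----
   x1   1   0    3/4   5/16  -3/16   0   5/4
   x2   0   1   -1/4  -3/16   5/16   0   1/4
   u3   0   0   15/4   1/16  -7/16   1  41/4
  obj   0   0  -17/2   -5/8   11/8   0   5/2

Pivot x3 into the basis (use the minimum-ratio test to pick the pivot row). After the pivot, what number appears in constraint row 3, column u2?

1/2

Ratio test on column x3 — row 1: (5/4)/(3/4) = 5/3; row 2: entry -1/4 ≤ 0; row 3: (41/4)/(15/4) = 41/15. Minimum is 5/3 at row 1 (x1 leaves); pivot element 3/4.
Divide row 1 by 3/4; eliminate column x3 from the other rows.
Row 3 update in column u2: -7/16 − (15/4)·(-1/4) = 1/2.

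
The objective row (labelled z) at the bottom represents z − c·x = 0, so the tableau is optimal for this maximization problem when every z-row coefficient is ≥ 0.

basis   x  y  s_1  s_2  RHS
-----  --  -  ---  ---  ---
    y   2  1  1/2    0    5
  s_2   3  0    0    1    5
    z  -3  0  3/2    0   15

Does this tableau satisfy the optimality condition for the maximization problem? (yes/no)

no

The z-row has a negative entry -3 in column x, so it is not optimal.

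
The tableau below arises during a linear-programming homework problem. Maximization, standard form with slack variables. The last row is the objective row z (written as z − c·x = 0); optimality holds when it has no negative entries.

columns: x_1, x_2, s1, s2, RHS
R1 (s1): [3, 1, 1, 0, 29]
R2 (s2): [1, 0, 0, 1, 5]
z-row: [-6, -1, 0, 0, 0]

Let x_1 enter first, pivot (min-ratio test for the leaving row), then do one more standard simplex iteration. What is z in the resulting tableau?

44

Ratio test on column x_1 — row 1: 29/3 = 29/3; row 2: 5/1 = 5. Minimum is 5 at row 2 (s2 leaves); pivot element 1.
Pivot on row 2; the z-row RHS becomes 0 − (-6)·5 = 30.
Next entering variable (most negative z-row entry -1): x_2.
Ratio test on column x_2 — row 1: 14/1 = 14; row 2: entry 0 ≤ 0. Minimum is 14 at row 1 (s1 leaves); pivot element 1.
After the second pivot the z-row RHS is 30 − (-1)·14 = 44.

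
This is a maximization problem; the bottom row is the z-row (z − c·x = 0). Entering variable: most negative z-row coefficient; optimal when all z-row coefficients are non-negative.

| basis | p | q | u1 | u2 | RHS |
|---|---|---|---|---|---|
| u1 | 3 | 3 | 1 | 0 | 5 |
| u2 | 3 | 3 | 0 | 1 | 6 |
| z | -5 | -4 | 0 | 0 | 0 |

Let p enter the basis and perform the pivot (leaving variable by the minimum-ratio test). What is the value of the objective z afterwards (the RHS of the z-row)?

Ratio test on column p — row 1: 5/3 = 5/3; row 2: 6/3 = 2. Minimum is 5/3 at row 1 (u1 leaves); pivot element 3.
Pivot on row 1; the z-row RHS becomes 0 − (-5)·(5/3) = 25/3.

25/3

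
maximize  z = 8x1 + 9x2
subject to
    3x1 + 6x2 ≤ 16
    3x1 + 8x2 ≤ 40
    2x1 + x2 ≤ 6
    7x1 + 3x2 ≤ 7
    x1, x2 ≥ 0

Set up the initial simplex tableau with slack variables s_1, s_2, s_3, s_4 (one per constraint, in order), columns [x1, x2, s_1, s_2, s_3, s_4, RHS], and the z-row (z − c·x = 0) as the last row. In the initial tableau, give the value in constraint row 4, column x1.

Constraint 4 has coefficient 7 on x1.

7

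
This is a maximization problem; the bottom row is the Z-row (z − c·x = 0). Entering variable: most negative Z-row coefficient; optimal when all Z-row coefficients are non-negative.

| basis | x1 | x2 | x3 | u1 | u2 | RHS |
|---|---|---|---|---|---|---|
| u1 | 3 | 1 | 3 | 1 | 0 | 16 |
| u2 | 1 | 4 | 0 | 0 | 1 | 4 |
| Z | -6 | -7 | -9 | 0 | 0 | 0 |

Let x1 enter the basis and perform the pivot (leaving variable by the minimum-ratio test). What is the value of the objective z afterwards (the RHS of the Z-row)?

24

Ratio test on column x1 — row 1: 16/3 = 16/3; row 2: 4/1 = 4. Minimum is 4 at row 2 (u2 leaves); pivot element 1.
Pivot on row 2; the Z-row RHS becomes 0 − (-6)·4 = 24.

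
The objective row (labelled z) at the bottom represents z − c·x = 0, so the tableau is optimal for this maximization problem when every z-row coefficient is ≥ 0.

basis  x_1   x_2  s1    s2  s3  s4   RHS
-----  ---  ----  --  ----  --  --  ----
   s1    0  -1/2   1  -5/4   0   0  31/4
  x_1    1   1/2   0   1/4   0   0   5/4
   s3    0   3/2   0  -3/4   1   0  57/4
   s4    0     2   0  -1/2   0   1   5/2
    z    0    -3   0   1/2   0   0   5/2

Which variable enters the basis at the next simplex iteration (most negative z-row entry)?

Negative z-row entries: x_2: -3.
The most negative is -3 in column x_2, so x_2 enters.

x_2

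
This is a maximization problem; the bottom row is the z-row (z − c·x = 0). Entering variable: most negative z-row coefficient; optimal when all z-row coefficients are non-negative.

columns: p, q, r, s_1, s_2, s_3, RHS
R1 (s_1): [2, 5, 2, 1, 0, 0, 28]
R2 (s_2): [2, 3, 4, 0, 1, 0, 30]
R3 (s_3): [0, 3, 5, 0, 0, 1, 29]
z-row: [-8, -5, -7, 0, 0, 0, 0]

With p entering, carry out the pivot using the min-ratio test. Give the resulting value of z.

Ratio test on column p — row 1: 28/2 = 14; row 2: 30/2 = 15; row 3: entry 0 ≤ 0. Minimum is 14 at row 1 (s_1 leaves); pivot element 2.
Pivot on row 1; the z-row RHS becomes 0 − (-8)·14 = 112.

112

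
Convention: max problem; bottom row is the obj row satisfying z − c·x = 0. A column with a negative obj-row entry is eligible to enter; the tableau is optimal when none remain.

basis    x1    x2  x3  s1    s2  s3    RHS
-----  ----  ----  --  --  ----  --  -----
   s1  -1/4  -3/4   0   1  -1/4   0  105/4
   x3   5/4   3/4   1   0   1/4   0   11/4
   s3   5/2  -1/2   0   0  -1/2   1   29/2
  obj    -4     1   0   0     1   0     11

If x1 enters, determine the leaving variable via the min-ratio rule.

Column x1 entries and ratios — s1: -1/4 ≤ 0, skip; x3: (11/4)/(5/4) = 11/5; s3: (29/2)/(5/2) = 29/5.
Smallest ratio is 11/5 in the row of x3, so x3 leaves.

x3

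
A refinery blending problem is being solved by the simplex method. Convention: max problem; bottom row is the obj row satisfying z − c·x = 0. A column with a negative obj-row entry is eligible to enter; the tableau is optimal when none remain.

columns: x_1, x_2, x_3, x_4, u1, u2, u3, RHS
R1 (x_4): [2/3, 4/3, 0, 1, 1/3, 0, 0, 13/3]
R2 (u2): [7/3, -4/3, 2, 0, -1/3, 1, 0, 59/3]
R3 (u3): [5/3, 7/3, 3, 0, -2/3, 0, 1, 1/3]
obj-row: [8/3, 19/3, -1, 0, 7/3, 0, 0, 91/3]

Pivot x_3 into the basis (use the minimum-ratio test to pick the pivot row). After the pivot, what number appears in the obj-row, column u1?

Ratio test on column x_3 — row 1: entry 0 ≤ 0; row 2: (59/3)/2 = 59/6; row 3: (1/3)/3 = 1/9. Minimum is 1/9 at row 3 (u3 leaves); pivot element 3.
Divide row 3 by 3; eliminate column x_3 from the other rows.
obj-row update in column u1: 7/3 − (-1)·(-2/9) = 19/9.

19/9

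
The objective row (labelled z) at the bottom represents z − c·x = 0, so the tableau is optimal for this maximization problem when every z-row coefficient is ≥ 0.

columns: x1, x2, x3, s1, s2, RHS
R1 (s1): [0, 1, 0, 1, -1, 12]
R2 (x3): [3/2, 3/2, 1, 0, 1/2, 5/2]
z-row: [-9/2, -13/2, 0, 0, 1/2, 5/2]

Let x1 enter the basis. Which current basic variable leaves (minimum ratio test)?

x3

Column x1 entries and ratios — s1: 0 ≤ 0, skip; x3: (5/2)/(3/2) = 5/3.
Smallest ratio is 5/3 in the row of x3, so x3 leaves.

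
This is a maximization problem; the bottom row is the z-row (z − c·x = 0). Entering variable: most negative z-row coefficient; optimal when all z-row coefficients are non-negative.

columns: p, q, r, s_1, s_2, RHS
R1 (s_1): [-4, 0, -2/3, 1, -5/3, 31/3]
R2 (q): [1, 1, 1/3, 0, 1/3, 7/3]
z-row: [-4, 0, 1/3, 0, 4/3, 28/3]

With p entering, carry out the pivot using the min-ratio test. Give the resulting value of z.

Ratio test on column p — row 1: entry -4 ≤ 0; row 2: (7/3)/1 = 7/3. Minimum is 7/3 at row 2 (q leaves); pivot element 1.
Pivot on row 2; the z-row RHS becomes 28/3 − (-4)·(7/3) = 56/3.

56/3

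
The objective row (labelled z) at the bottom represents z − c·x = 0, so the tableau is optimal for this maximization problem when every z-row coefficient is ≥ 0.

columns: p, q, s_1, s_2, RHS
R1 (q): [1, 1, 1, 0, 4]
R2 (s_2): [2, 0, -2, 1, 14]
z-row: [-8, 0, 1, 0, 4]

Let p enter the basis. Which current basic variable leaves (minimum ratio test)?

Column p entries and ratios — q: 4/1 = 4; s_2: 14/2 = 7.
Smallest ratio is 4 in the row of q, so q leaves.

q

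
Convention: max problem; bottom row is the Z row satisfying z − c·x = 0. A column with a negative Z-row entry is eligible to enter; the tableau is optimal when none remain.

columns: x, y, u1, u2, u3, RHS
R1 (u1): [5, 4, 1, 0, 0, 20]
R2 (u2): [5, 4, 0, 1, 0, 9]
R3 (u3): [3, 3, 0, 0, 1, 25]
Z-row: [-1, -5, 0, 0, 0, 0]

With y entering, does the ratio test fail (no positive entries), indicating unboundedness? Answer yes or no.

no

Column y has positive entries in row(s) 1, 2, 3, so the ratio test bounds it — not unbounded.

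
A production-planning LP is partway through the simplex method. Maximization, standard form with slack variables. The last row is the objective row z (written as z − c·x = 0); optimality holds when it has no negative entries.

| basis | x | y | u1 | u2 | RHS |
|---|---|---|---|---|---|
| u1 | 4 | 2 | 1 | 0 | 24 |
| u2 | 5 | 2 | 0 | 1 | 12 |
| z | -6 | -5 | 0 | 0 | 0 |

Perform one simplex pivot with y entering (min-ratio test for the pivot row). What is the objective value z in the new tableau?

30

Ratio test on column y — row 1: 24/2 = 12; row 2: 12/2 = 6. Minimum is 6 at row 2 (u2 leaves); pivot element 2.
Pivot on row 2; the z-row RHS becomes 0 − (-5)·6 = 30.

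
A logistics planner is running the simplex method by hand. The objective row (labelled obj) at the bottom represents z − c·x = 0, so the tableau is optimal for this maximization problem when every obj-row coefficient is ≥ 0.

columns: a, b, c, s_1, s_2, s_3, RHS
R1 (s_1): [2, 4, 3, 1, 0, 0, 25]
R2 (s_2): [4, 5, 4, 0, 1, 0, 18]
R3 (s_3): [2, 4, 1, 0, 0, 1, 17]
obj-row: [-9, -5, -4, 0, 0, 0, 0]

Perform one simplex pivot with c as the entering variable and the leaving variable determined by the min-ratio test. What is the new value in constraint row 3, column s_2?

Ratio test on column c — row 1: 25/3 = 25/3; row 2: 18/4 = 9/2; row 3: 17/1 = 17. Minimum is 9/2 at row 2 (s_2 leaves); pivot element 4.
Divide row 2 by 4; eliminate column c from the other rows.
Row 3 update in column s_2: 0 − 1·(1/4) = -1/4.

-1/4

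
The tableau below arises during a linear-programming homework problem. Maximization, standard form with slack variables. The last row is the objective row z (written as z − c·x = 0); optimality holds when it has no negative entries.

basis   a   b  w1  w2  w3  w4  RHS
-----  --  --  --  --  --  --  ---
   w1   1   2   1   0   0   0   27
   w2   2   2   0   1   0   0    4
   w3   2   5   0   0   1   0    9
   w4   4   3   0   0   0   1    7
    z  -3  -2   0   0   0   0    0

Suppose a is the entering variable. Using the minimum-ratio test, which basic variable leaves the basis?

Column a entries and ratios — w1: 27/1 = 27; w2: 4/2 = 2; w3: 9/2 = 9/2; w4: 7/4 = 7/4.
Smallest ratio is 7/4 in the row of w4, so w4 leaves.

w4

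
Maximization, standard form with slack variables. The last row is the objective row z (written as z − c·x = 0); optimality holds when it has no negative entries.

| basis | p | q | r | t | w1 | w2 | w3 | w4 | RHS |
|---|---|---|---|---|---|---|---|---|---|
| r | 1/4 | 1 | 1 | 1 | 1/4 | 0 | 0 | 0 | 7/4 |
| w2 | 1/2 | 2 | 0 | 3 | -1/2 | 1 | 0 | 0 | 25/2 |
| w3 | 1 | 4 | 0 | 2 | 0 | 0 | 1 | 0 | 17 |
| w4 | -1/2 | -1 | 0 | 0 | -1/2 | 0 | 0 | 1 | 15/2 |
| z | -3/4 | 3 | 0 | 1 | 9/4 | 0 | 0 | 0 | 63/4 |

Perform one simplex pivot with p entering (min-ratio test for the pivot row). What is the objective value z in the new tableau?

21

Ratio test on column p — row 1: (7/4)/(1/4) = 7; row 2: (25/2)/(1/2) = 25; row 3: 17/1 = 17; row 4: entry -1/2 ≤ 0. Minimum is 7 at row 1 (r leaves); pivot element 1/4.
Pivot on row 1; the z-row RHS becomes 63/4 − (-3/4)·7 = 21.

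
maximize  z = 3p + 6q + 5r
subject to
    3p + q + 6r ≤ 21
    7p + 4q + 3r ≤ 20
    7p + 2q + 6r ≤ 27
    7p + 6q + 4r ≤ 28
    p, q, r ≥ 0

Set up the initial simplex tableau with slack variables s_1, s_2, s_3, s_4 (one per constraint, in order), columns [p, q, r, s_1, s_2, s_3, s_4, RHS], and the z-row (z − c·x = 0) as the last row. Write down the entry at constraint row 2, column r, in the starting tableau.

Constraint 2 has coefficient 3 on r.

3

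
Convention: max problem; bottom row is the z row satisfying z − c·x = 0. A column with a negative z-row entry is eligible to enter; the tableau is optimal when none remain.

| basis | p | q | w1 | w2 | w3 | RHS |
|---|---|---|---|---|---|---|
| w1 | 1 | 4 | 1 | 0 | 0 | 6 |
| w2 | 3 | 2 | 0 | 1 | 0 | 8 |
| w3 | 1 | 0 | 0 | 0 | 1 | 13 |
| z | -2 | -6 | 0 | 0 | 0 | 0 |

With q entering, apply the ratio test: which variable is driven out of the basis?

Column q entries and ratios — w1: 6/4 = 3/2; w2: 8/2 = 4; w3: 0 ≤ 0, skip.
Smallest ratio is 3/2 in the row of w1, so w1 leaves.

w1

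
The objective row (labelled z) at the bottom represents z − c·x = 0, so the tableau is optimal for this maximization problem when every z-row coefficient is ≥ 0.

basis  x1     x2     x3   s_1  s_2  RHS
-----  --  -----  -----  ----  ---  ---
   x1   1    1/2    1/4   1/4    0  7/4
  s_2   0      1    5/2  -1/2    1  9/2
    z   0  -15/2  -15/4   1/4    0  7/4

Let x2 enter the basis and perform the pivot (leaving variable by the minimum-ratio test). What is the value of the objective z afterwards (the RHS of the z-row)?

28

Ratio test on column x2 — row 1: (7/4)/(1/2) = 7/2; row 2: (9/2)/1 = 9/2. Minimum is 7/2 at row 1 (x1 leaves); pivot element 1/2.
Pivot on row 1; the z-row RHS becomes 7/4 − (-15/2)·(7/2) = 28.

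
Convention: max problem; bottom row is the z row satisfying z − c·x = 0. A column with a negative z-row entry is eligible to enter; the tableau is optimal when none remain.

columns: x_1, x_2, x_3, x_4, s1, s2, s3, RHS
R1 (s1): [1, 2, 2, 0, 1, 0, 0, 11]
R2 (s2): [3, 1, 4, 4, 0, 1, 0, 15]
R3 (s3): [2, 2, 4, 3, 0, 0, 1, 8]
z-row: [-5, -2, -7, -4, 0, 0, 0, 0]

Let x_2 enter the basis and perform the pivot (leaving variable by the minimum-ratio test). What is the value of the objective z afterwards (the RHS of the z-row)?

8

Ratio test on column x_2 — row 1: 11/2 = 11/2; row 2: 15/1 = 15; row 3: 8/2 = 4. Minimum is 4 at row 3 (s3 leaves); pivot element 2.
Pivot on row 3; the z-row RHS becomes 0 − (-2)·4 = 8.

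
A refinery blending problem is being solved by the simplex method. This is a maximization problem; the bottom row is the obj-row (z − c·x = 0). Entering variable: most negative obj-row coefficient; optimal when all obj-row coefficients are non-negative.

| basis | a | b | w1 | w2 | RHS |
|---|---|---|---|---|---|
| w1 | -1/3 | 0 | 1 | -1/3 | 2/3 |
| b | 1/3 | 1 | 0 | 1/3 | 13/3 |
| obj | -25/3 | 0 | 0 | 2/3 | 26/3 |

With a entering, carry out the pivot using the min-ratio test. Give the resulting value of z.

Ratio test on column a — row 1: entry -1/3 ≤ 0; row 2: (13/3)/(1/3) = 13. Minimum is 13 at row 2 (b leaves); pivot element 1/3.
Pivot on row 2; the obj-row RHS becomes 26/3 − (-25/3)·13 = 117.

117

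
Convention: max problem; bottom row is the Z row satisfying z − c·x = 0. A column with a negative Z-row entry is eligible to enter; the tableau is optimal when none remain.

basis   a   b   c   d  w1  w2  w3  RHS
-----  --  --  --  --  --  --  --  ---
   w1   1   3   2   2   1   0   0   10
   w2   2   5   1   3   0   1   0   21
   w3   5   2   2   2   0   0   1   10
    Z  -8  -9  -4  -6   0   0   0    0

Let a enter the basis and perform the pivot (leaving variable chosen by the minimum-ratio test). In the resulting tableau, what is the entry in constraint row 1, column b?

Ratio test on column a — row 1: 10/1 = 10; row 2: 21/2 = 21/2; row 3: 10/5 = 2. Minimum is 2 at row 3 (w3 leaves); pivot element 5.
Divide row 3 by 5; eliminate column a from the other rows.
Row 1 update in column b: 3 − 1·(2/5) = 13/5.

13/5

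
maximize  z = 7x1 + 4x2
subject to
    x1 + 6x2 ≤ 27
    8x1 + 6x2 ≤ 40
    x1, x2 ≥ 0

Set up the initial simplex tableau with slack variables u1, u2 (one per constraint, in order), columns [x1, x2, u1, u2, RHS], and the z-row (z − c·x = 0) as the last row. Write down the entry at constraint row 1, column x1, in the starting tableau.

1

Constraint 1 has coefficient 1 on x1.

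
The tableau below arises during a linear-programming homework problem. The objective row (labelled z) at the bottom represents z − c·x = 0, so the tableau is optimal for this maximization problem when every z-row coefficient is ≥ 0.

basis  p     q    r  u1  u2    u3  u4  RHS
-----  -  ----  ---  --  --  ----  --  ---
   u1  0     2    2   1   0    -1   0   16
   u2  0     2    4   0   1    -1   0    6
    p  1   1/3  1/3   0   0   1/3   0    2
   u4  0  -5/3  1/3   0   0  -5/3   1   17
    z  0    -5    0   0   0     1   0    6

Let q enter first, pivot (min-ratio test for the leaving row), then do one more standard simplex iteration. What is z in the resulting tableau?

24

Ratio test on column q — row 1: 16/2 = 8; row 2: 6/2 = 3; row 3: 2/(1/3) = 6; row 4: entry -5/3 ≤ 0. Minimum is 3 at row 2 (u2 leaves); pivot element 2.
Pivot on row 2; the z-row RHS becomes 6 − (-5)·3 = 21.
Next entering variable (most negative z-row entry -3/2): u3.
Ratio test on column u3 — row 1: entry 0 ≤ 0; row 2: entry -1/2 ≤ 0; row 3: 1/(1/2) = 2; row 4: entry -5/2 ≤ 0. Minimum is 2 at row 3 (p leaves); pivot element 1/2.
After the second pivot the z-row RHS is 21 − (-3/2)·2 = 24.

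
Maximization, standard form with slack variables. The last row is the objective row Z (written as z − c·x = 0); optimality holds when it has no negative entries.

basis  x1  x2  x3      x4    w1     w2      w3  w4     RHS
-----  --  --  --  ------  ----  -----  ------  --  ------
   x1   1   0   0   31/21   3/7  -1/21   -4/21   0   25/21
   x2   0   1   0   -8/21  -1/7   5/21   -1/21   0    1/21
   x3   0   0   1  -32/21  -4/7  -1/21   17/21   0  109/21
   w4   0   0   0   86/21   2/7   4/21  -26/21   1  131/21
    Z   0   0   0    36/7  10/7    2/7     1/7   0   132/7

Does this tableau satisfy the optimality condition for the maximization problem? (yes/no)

Every Z-row coefficient is ≥ 0, so the tableau is optimal.

yes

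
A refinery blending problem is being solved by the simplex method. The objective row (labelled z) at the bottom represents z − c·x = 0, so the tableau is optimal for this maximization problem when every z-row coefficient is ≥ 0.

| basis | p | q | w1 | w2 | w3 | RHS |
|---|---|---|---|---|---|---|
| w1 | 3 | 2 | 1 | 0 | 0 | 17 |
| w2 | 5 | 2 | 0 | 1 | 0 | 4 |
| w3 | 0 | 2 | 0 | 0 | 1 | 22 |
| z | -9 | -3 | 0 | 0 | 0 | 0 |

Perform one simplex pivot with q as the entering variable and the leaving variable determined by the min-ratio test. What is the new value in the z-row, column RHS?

Ratio test on column q — row 1: 17/2 = 17/2; row 2: 4/2 = 2; row 3: 22/2 = 11. Minimum is 2 at row 2 (w2 leaves); pivot element 2.
Divide row 2 by 2; eliminate column q from the other rows.
z-row update in column RHS: 0 − (-3)·2 = 6.

6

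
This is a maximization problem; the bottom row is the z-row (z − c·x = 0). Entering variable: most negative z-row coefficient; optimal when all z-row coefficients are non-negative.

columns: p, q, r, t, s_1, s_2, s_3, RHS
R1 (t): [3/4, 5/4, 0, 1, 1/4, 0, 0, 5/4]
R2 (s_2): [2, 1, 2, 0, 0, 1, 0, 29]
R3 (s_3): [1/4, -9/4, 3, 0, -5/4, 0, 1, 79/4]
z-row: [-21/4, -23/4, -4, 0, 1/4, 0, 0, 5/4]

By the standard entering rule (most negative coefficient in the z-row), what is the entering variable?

Negative z-row entries: p: -21/4, q: -23/4, r: -4.
The most negative is -23/4 in column q, so q enters.

q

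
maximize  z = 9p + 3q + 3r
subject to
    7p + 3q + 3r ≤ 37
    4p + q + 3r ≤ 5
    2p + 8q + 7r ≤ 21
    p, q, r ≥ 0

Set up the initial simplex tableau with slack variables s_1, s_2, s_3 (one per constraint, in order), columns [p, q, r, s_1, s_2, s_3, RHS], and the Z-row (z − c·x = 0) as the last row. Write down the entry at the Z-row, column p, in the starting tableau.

-9

The Z-row carries the negated objective coefficients: the p entry is -9.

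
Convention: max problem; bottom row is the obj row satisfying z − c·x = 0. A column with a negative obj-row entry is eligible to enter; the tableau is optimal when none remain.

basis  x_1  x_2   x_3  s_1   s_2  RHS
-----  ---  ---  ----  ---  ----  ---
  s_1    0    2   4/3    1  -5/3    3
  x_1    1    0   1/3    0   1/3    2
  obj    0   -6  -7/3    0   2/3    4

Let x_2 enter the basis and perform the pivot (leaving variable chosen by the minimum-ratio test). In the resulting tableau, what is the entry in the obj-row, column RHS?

13

Ratio test on column x_2 — row 1: 3/2 = 3/2; row 2: entry 0 ≤ 0. Minimum is 3/2 at row 1 (s_1 leaves); pivot element 2.
Divide row 1 by 2; eliminate column x_2 from the other rows.
obj-row update in column RHS: 4 − (-6)·(3/2) = 13.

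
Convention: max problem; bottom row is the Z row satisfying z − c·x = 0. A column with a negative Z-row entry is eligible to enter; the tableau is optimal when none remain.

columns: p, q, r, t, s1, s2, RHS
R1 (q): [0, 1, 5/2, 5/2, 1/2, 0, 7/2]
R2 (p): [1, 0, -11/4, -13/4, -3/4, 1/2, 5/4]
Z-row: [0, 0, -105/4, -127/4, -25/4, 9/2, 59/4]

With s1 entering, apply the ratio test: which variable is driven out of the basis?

q

Column s1 entries and ratios — q: (7/2)/(1/2) = 7; p: -3/4 ≤ 0, skip.
Smallest ratio is 7 in the row of q, so q leaves.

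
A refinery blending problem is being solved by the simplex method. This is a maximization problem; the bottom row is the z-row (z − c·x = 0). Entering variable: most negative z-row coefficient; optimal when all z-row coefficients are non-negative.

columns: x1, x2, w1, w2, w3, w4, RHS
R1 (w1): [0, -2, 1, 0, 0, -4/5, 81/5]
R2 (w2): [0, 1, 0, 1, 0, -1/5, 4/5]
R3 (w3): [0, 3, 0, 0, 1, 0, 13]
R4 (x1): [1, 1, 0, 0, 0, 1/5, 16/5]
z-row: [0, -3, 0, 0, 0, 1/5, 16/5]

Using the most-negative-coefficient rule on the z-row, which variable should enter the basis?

Negative z-row entries: x2: -3.
The most negative is -3 in column x2, so x2 enters.

x2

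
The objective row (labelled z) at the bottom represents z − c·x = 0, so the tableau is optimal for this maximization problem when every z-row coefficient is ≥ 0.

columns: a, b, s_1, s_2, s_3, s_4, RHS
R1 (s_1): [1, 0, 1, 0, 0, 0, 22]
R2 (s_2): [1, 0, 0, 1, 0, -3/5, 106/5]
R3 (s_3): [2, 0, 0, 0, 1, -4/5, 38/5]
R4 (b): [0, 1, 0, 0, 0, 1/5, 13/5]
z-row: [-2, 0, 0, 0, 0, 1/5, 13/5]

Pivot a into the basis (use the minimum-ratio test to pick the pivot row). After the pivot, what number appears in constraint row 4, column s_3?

Ratio test on column a — row 1: 22/1 = 22; row 2: (106/5)/1 = 106/5; row 3: (38/5)/2 = 19/5; row 4: entry 0 ≤ 0. Minimum is 19/5 at row 3 (s_3 leaves); pivot element 2.
Divide row 3 by 2; eliminate column a from the other rows.
Row 4 update in column s_3: 0 − 0·(1/2) = 0.

0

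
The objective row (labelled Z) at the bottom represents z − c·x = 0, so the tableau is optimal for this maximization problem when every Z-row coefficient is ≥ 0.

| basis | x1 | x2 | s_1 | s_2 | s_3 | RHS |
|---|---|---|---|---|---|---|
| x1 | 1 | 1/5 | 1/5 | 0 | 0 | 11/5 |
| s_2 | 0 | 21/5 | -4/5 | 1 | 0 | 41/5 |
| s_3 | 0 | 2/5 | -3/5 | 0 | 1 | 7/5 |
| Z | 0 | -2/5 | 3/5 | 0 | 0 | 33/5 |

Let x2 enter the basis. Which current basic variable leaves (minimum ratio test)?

Column x2 entries and ratios — x1: (11/5)/(1/5) = 11; s_2: (41/5)/(21/5) = 41/21; s_3: (7/5)/(2/5) = 7/2.
Smallest ratio is 41/21 in the row of s_2, so s_2 leaves.

s_2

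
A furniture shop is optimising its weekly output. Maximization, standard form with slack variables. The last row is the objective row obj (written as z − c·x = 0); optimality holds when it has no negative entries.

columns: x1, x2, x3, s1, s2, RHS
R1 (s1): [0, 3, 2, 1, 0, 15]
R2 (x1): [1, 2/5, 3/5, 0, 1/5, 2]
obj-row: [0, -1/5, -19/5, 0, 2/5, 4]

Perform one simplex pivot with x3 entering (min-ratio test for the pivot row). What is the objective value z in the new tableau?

Ratio test on column x3 — row 1: 15/2 = 15/2; row 2: 2/(3/5) = 10/3. Minimum is 10/3 at row 2 (x1 leaves); pivot element 3/5.
Pivot on row 2; the obj-row RHS becomes 4 − (-19/5)·(10/3) = 50/3.

50/3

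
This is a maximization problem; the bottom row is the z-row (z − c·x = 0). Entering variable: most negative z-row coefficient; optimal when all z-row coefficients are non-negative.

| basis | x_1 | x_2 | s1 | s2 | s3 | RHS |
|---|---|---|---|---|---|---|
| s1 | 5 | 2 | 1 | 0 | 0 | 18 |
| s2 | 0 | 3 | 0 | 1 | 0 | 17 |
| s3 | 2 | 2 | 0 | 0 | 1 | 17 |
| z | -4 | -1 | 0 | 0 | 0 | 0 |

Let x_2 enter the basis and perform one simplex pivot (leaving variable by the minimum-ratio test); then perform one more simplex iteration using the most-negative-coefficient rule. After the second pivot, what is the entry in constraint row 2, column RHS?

17/3

Ratio test on column x_2 — row 1: 18/2 = 9; row 2: 17/3 = 17/3; row 3: 17/2 = 17/2. Minimum is 17/3 at row 2 (s2 leaves); pivot element 3.
Divide row 2 by 3; eliminate column x_2 from the other rows.
Second iteration: most negative z-row entry is -4 in column x_1, so x_1 enters.
Ratio test on column x_1 — row 1: (20/3)/5 = 4/3; row 2: entry 0 ≤ 0; row 3: (17/3)/2 = 17/6. Minimum is 4/3 at row 1 (s1 leaves); pivot element 5.
Divide row 1 by 5; eliminate column x_1 from the other rows.
After both pivots, the entry at constraint row 2, column RHS is 17/3.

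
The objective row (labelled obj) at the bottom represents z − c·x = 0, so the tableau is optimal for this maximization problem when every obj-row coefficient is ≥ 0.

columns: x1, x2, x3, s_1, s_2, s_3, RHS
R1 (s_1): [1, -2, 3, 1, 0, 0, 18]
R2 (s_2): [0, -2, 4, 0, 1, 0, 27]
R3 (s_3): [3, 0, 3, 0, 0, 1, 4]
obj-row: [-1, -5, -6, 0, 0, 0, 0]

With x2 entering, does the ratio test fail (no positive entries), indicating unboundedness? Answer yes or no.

yes

Every constraint-row entry in column x2 is ≤ 0, so increasing x2 is unbounded.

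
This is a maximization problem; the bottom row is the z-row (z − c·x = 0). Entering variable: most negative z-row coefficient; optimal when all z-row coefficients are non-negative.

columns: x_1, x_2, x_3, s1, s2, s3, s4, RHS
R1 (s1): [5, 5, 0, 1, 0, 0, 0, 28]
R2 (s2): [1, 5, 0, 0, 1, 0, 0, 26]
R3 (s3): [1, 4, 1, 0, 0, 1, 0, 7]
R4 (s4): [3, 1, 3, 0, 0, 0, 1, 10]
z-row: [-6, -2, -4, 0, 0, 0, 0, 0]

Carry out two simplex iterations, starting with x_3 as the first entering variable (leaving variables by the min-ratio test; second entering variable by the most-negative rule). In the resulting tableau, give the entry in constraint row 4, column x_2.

1/3

Ratio test on column x_3 — row 1: entry 0 ≤ 0; row 2: entry 0 ≤ 0; row 3: 7/1 = 7; row 4: 10/3 = 10/3. Minimum is 10/3 at row 4 (s4 leaves); pivot element 3.
Divide row 4 by 3; eliminate column x_3 from the other rows.
Second iteration: most negative z-row entry is -2 in column x_1, so x_1 enters.
Ratio test on column x_1 — row 1: 28/5 = 28/5; row 2: 26/1 = 26; row 3: entry 0 ≤ 0; row 4: (10/3)/1 = 10/3. Minimum is 10/3 at row 4 (x_3 leaves); pivot element 1.
Divide row 4 by 1; eliminate column x_1 from the other rows.
After both pivots, the entry at constraint row 4, column x_2 is 1/3.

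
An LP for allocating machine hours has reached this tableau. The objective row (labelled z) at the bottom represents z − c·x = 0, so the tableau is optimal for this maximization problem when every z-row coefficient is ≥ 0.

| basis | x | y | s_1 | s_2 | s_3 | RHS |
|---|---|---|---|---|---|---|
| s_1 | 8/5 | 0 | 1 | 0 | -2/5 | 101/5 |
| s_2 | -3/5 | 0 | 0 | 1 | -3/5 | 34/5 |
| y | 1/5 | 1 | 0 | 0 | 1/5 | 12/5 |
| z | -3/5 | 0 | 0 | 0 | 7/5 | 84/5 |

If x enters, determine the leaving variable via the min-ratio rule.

Column x entries and ratios — s_1: (101/5)/(8/5) = 101/8; s_2: -3/5 ≤ 0, skip; y: (12/5)/(1/5) = 12.
Smallest ratio is 12 in the row of y, so y leaves.

y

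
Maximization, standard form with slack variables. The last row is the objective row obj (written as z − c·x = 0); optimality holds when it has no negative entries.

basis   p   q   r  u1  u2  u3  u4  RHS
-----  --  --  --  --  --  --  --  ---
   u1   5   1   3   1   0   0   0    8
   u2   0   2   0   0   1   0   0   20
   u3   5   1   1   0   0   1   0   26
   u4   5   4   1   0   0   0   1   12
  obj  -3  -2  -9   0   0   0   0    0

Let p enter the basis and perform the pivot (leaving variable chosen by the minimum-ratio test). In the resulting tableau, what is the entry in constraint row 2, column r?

0

Ratio test on column p — row 1: 8/5 = 8/5; row 2: entry 0 ≤ 0; row 3: 26/5 = 26/5; row 4: 12/5 = 12/5. Minimum is 8/5 at row 1 (u1 leaves); pivot element 5.
Divide row 1 by 5; eliminate column p from the other rows.
Row 2 update in column r: 0 − 0·(3/5) = 0.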